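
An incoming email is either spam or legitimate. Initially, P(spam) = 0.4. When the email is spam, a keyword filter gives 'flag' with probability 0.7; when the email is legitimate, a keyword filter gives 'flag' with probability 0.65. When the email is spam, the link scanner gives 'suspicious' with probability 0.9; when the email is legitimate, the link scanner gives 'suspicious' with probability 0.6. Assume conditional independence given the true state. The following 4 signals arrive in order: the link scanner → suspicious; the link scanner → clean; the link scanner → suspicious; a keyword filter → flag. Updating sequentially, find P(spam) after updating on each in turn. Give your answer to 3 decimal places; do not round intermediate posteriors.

Each posterior becomes the prior for the next update.
After the link scanner='suspicious': P(spam) = 0.9·0.4000 / (0.9·0.4000 + 0.6·0.6000) ≈ 0.5000
After the link scanner='clean': P(spam) = 0.1·0.5000 / (0.1·0.5000 + 0.4·0.5000) ≈ 0.2000
After the link scanner='suspicious': P(spam) = 0.9·0.2000 / (0.9·0.2000 + 0.6·0.8000) ≈ 0.2727
After a keyword filter='flag': P(spam) = 0.7·0.2727 / (0.7·0.2727 + 0.65·0.7273) ≈ 0.2877

0.288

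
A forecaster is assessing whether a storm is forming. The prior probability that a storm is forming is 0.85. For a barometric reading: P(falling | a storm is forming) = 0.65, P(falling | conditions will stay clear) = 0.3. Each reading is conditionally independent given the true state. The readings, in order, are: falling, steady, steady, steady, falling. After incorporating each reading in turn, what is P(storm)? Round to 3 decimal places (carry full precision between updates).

Each posterior becomes the prior for the next update.
After 'falling': P(storm) = 0.65·0.8500 / (0.65·0.8500 + 0.3·0.1500) ≈ 0.9247
After 'steady': P(storm) = 0.35·0.9247 / (0.35·0.9247 + 0.7·0.0753) ≈ 0.8599
After 'steady': P(storm) = 0.35·0.8599 / (0.35·0.8599 + 0.7·0.1401) ≈ 0.7543
After 'steady': P(storm) = 0.35·0.7543 / (0.35·0.7543 + 0.7·0.2457) ≈ 0.6055
After 'falling': P(storm) = 0.65·0.6055 / (0.65·0.6055 + 0.3·0.3945) ≈ 0.7688

0.769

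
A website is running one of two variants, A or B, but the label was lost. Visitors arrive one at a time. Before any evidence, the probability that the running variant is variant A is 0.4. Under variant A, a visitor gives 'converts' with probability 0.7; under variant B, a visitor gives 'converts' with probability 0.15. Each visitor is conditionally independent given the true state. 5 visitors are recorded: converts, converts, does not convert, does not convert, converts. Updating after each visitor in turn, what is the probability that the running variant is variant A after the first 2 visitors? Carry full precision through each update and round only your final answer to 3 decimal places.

Each posterior becomes the prior for the next update.
After 'converts': P(A) = 0.7·0.4000 / (0.7·0.4000 + 0.15·0.6000) ≈ 0.7568
After 'converts': P(A) = 0.7·0.7568 / (0.7·0.7568 + 0.15·0.2432) ≈ 0.9356

0.936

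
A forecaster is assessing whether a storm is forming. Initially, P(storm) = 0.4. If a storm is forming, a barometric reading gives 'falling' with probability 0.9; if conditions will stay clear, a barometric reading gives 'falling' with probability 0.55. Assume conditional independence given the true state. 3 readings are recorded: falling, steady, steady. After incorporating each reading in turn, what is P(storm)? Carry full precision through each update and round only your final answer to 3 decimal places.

After 'falling': P(storm) = 0.9·0.4000 / (0.9·0.4000 + 0.55·0.6000) ≈ 0.5217
After 'steady': P(storm) = 0.1·0.5217 / (0.1·0.5217 + 0.45·0.4783) ≈ 0.1951
After 'steady': P(storm) = 0.1·0.1951 / (0.1·0.1951 + 0.45·0.8049) ≈ 0.0511

0.051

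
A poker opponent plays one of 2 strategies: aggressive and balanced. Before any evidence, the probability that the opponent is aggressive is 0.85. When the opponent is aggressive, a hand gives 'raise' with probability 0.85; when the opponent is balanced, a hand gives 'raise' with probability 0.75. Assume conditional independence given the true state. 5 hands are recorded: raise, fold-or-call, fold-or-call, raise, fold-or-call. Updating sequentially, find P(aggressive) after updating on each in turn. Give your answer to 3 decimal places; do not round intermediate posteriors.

Each posterior becomes the prior for the next update.
After 'raise': P(aggressive) = 0.85·0.8500 / (0.85·0.8500 + 0.75·0.1500) ≈ 0.8653
After 'fold-or-call': P(aggressive) = 0.15·0.8653 / (0.15·0.8653 + 0.25·0.1347) ≈ 0.7940
After 'fold-or-call': P(aggressive) = 0.15·0.7940 / (0.15·0.7940 + 0.25·0.2060) ≈ 0.6981
After 'raise': P(aggressive) = 0.85·0.6981 / (0.85·0.6981 + 0.75·0.3019) ≈ 0.7238
After 'fold-or-call': P(aggressive) = 0.15·0.7238 / (0.15·0.7238 + 0.25·0.2762) ≈ 0.6112

0.611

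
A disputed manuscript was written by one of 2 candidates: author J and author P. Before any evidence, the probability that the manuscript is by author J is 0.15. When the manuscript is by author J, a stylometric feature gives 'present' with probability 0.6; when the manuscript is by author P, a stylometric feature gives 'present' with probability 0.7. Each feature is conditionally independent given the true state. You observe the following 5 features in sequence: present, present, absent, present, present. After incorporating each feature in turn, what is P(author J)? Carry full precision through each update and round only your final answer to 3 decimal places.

0.113

After 'present': P(author J) = 0.6·0.1500 / (0.6·0.1500 + 0.7·0.8500) ≈ 0.1314
After 'present': P(author J) = 0.6·0.1314 / (0.6·0.1314 + 0.7·0.8686) ≈ 0.1148
After 'absent': P(author J) = 0.4·0.1148 / (0.4·0.1148 + 0.3·0.8852) ≈ 0.1474
After 'present': P(author J) = 0.6·0.1474 / (0.6·0.1474 + 0.7·0.8526) ≈ 0.1291
After 'present': P(author J) = 0.6·0.1291 / (0.6·0.1291 + 0.7·0.8709) ≈ 0.1127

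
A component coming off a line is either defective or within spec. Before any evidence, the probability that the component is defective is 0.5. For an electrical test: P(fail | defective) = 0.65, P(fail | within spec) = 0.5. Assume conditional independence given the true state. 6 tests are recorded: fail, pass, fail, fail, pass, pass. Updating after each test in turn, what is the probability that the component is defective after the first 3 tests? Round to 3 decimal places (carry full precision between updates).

0.542

After 'fail': P(defective) = 0.65·0.5000 / (0.65·0.5000 + 0.5·0.5000) ≈ 0.5652
After 'pass': P(defective) = 0.35·0.5652 / (0.35·0.5652 + 0.5·0.4348) ≈ 0.4764
After 'fail': P(defective) = 0.65·0.4764 / (0.65·0.4764 + 0.5·0.5236) ≈ 0.5419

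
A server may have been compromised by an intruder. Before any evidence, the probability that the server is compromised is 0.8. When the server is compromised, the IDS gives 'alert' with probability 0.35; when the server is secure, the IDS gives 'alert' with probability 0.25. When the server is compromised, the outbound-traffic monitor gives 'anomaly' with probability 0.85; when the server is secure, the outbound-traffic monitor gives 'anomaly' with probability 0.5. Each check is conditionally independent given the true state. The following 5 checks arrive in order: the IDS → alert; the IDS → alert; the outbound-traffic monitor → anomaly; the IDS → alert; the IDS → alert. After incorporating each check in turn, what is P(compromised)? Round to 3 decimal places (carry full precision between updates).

0.963

Apply Bayes' rule sequentially, carrying P(compromised) forward.
After the IDS='alert': P(compromised) = 0.35·0.8000 / (0.35·0.8000 + 0.25·0.2000) ≈ 0.8485
After the IDS='alert': P(compromised) = 0.35·0.8485 / (0.35·0.8485 + 0.25·0.1515) ≈ 0.8869
After the outbound-traffic monitor='anomaly': P(compromised) = 0.85·0.8869 / (0.85·0.8869 + 0.5·0.1131) ≈ 0.9302
After the IDS='alert': P(compromised) = 0.35·0.9302 / (0.35·0.9302 + 0.25·0.0698) ≈ 0.9491
After the IDS='alert': P(compromised) = 0.35·0.9491 / (0.35·0.9491 + 0.25·0.0509) ≈ 0.9631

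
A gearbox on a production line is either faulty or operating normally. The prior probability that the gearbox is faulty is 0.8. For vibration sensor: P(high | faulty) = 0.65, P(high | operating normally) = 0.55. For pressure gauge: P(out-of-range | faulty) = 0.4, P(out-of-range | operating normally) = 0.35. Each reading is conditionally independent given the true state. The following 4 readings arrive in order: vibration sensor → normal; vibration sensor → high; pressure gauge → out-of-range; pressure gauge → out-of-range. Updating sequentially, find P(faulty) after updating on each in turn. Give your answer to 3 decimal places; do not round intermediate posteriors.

0.828

Apply Bayes' rule sequentially, carrying P(faulty) forward.
After vibration sensor='normal': P(faulty) = 0.35·0.8000 / (0.35·0.8000 + 0.45·0.2000) ≈ 0.7568
After vibration sensor='high': P(faulty) = 0.65·0.7568 / (0.65·0.7568 + 0.55·0.2432) ≈ 0.7862
After pressure gauge='out-of-range': P(faulty) = 0.4·0.7862 / (0.4·0.7862 + 0.35·0.2138) ≈ 0.8078
After pressure gauge='out-of-range': P(faulty) = 0.4·0.8078 / (0.4·0.8078 + 0.35·0.1922) ≈ 0.8277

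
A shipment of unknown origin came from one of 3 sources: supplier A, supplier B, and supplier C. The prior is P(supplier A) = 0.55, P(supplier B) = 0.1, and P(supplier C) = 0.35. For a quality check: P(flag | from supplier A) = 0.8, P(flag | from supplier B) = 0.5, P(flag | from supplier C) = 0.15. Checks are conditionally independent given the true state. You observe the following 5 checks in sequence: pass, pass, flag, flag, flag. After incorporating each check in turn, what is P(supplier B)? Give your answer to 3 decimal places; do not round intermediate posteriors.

0.205

After 'pass': normaliser = 0.2·0.5500 + 0.5·0.1000 + 0.85·0.3500; P(supplier A) ≈ 0.2404, P(supplier B) ≈ 0.1093, P(supplier C) ≈ 0.6503
After 'pass': normaliser = 0.2·0.2404 + 0.5·0.1093 + 0.85·0.6503; P(supplier A) ≈ 0.0734, P(supplier B) ≈ 0.0834, P(supplier C) ≈ 0.8433
After 'flag': normaliser = 0.8·0.0734 + 0.5·0.0834 + 0.15·0.8433; P(supplier A) ≈ 0.2587, P(supplier B) ≈ 0.1837, P(supplier C) ≈ 0.5576
After 'flag': normaliser = 0.8·0.2587 + 0.5·0.1837 + 0.15·0.5576; P(supplier A) ≈ 0.5411, P(supplier B) ≈ 0.2402, P(supplier C) ≈ 0.2187
After 'flag': normaliser = 0.8·0.5411 + 0.5·0.2402 + 0.15·0.2187; P(supplier A) ≈ 0.7390, P(supplier B) ≈ 0.2050, P(supplier C) ≈ 0.0560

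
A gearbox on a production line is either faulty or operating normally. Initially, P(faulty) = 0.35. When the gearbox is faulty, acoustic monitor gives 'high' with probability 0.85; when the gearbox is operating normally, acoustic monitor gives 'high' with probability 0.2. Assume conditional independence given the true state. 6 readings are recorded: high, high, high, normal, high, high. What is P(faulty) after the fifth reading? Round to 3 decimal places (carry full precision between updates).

0.971

After 'high': P(faulty) = 0.85·0.3500 / (0.85·0.3500 + 0.2·0.6500) ≈ 0.6959
After 'high': P(faulty) = 0.85·0.6959 / (0.85·0.6959 + 0.2·0.3041) ≈ 0.9068
After 'high': P(faulty) = 0.85·0.9068 / (0.85·0.9068 + 0.2·0.0932) ≈ 0.9764
After 'normal': P(faulty) = 0.15·0.9764 / (0.15·0.9764 + 0.8·0.0236) ≈ 0.8857
After 'high': P(faulty) = 0.85·0.8857 / (0.85·0.8857 + 0.2·0.1143) ≈ 0.9705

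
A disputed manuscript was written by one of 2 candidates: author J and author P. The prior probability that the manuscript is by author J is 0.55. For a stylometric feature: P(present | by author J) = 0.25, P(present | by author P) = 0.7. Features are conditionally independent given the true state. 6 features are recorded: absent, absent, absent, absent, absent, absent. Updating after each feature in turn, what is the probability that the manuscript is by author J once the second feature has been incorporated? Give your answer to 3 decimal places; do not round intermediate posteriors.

0.884

After 'absent': P(author J) = 0.75·0.5500 / (0.75·0.5500 + 0.3·0.4500) ≈ 0.7534
After 'absent': P(author J) = 0.75·0.7534 / (0.75·0.7534 + 0.3·0.2466) ≈ 0.8842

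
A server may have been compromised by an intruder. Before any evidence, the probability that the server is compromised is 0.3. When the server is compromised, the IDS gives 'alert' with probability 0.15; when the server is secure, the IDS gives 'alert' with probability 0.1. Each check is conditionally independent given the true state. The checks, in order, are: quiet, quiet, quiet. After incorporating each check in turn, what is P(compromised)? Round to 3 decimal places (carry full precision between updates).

0.265

After 'quiet': P(compromised) = 0.85·0.3000 / (0.85·0.3000 + 0.9·0.7000) ≈ 0.2881
After 'quiet': P(compromised) = 0.85·0.2881 / (0.85·0.2881 + 0.9·0.7119) ≈ 0.2766
After 'quiet': P(compromised) = 0.85·0.2766 / (0.85·0.2766 + 0.9·0.7234) ≈ 0.2653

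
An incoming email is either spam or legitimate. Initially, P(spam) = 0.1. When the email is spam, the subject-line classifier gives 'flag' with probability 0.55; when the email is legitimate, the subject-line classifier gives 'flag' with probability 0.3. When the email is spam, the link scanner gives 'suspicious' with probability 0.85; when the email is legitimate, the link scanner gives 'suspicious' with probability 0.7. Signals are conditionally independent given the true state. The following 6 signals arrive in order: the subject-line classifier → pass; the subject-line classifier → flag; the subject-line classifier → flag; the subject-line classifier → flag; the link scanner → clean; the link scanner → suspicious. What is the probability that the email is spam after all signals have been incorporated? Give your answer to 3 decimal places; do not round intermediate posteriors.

0.211

After the subject-line classifier='pass': P(spam) = 0.45·0.1000 / (0.45·0.1000 + 0.7·0.9000) ≈ 0.0667
After the subject-line classifier='flag': P(spam) = 0.55·0.0667 / (0.55·0.0667 + 0.3·0.9333) ≈ 0.1158
After the subject-line classifier='flag': P(spam) = 0.55·0.1158 / (0.55·0.1158 + 0.3·0.8842) ≈ 0.1936
After the subject-line classifier='flag': P(spam) = 0.55·0.1936 / (0.55·0.1936 + 0.3·0.8064) ≈ 0.3056
After the link scanner='clean': P(spam) = 0.15·0.3056 / (0.15·0.3056 + 0.3·0.6944) ≈ 0.1804
After the link scanner='suspicious': P(spam) = 0.85·0.1804 / (0.85·0.1804 + 0.7·0.8196) ≈ 0.2109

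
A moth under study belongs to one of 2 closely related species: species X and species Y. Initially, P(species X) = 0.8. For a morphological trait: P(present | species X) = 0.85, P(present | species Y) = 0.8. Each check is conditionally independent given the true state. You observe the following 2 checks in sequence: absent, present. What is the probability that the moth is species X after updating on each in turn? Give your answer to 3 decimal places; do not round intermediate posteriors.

After 'absent': P(species X) = 0.15·0.8000 / (0.15·0.8000 + 0.2·0.2000) ≈ 0.7500
After 'present': P(species X) = 0.85·0.7500 / (0.85·0.7500 + 0.8·0.2500) ≈ 0.7612

0.761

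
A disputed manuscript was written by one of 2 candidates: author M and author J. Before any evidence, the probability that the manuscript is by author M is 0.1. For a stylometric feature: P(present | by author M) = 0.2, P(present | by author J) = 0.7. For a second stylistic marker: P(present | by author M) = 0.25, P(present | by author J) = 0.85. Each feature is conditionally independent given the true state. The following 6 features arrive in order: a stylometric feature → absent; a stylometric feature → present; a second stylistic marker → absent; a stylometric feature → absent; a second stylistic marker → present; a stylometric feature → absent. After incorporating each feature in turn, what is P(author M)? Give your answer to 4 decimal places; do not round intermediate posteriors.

Each posterior becomes the prior for the next update.
After a stylometric feature='absent': P(author M) = 0.8·0.1000 / (0.8·0.1000 + 0.3·0.9000) ≈ 0.2286
After a stylometric feature='present': P(author M) = 0.2·0.2286 / (0.2·0.2286 + 0.7·0.7714) ≈ 0.0780
After a second stylistic marker='absent': P(author M) = 0.75·0.0780 / (0.75·0.0780 + 0.15·0.9220) ≈ 0.2974
After a stylometric feature='absent': P(author M) = 0.8·0.2974 / (0.8·0.2974 + 0.3·0.7026) ≈ 0.5302
After a second stylistic marker='present': P(author M) = 0.25·0.5302 / (0.25·0.5302 + 0.85·0.4698) ≈ 0.2492
After a stylometric feature='absent': P(author M) = 0.8·0.2492 / (0.8·0.2492 + 0.3·0.7508) ≈ 0.4696

0.4696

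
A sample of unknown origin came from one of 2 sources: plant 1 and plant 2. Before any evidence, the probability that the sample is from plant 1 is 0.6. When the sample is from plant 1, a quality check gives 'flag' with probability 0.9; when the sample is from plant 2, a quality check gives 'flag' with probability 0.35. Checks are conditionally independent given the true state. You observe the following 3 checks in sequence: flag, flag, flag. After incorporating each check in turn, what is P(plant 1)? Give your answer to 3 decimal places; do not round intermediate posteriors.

0.962

After 'flag': P(plant 1) = 0.9·0.6000 / (0.9·0.6000 + 0.35·0.4000) ≈ 0.7941
After 'flag': P(plant 1) = 0.9·0.7941 / (0.9·0.7941 + 0.35·0.2059) ≈ 0.9084
After 'flag': P(plant 1) = 0.9·0.9084 / (0.9·0.9084 + 0.35·0.0916) ≈ 0.9623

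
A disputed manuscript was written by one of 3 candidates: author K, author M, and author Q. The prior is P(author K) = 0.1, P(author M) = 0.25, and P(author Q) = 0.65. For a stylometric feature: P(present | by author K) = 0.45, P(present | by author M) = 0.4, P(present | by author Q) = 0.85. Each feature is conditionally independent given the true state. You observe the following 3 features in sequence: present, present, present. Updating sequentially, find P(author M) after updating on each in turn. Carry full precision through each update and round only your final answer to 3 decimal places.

0.038

After 'present': normaliser = 0.45·0.1000 + 0.4·0.2500 + 0.85·0.6500; P(author K) ≈ 0.0645, P(author M) ≈ 0.1434, P(author Q) ≈ 0.7921
After 'present': normaliser = 0.45·0.0645 + 0.4·0.1434 + 0.85·0.7921; P(author K) ≈ 0.0382, P(author M) ≈ 0.0755, P(author Q) ≈ 0.8863
After 'present': normaliser = 0.45·0.0382 + 0.4·0.0755 + 0.85·0.8863; P(author K) ≈ 0.0215, P(author M) ≈ 0.0377, P(author Q) ≈ 0.9408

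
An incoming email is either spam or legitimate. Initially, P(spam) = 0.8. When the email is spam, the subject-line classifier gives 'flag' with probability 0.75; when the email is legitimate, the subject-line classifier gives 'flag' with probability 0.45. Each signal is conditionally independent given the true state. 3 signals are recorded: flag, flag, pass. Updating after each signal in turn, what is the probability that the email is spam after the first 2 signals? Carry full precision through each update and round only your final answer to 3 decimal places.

After 'flag': P(spam) = 0.75·0.8000 / (0.75·0.8000 + 0.45·0.2000) ≈ 0.8696
After 'flag': P(spam) = 0.75·0.8696 / (0.75·0.8696 + 0.45·0.1304) ≈ 0.9174

0.917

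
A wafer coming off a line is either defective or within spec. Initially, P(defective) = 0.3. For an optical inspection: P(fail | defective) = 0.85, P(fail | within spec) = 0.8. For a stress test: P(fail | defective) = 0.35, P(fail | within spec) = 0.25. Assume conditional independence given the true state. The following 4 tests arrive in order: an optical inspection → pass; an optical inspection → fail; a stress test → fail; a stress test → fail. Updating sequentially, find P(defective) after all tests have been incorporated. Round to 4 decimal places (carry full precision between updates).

After an optical inspection='pass': P(defective) = 0.15·0.3000 / (0.15·0.3000 + 0.2·0.7000) ≈ 0.2432
After an optical inspection='fail': P(defective) = 0.85·0.2432 / (0.85·0.2432 + 0.8·0.7568) ≈ 0.2546
After a stress test='fail': P(defective) = 0.35·0.2546 / (0.35·0.2546 + 0.25·0.7454) ≈ 0.3235
After a stress test='fail': P(defective) = 0.35·0.3235 / (0.35·0.3235 + 0.25·0.6765) ≈ 0.4010

0.4010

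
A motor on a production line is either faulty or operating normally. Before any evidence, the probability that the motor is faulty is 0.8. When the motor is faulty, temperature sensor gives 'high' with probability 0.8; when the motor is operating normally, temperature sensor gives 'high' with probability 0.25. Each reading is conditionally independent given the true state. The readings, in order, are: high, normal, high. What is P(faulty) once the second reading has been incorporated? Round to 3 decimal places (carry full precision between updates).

0.773

Apply Bayes' rule sequentially, carrying P(faulty) forward.
After 'high': P(faulty) = 0.8·0.8000 / (0.8·0.8000 + 0.25·0.2000) ≈ 0.9275
After 'normal': P(faulty) = 0.2·0.9275 / (0.2·0.9275 + 0.75·0.0725) ≈ 0.7734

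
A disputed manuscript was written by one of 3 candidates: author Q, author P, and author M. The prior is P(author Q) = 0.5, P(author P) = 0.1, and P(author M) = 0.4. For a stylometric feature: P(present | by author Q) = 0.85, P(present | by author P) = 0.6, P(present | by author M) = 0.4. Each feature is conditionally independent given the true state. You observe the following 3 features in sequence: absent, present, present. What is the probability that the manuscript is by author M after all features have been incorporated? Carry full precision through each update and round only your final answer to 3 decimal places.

Each posterior becomes the prior for the next update.
After 'absent': normaliser = 0.15·0.5000 + 0.4·0.1000 + 0.6·0.4000; P(author Q) ≈ 0.2113, P(author P) ≈ 0.1127, P(author M) ≈ 0.6761
After 'present': normaliser = 0.85·0.2113 + 0.6·0.1127 + 0.4·0.6761; P(author Q) ≈ 0.3469, P(author P) ≈ 0.1306, P(author M) ≈ 0.5224
After 'present': normaliser = 0.85·0.3469 + 0.6·0.1306 + 0.4·0.5224; P(author Q) ≈ 0.5065, P(author P) ≈ 0.1346, P(author M) ≈ 0.3589

0.359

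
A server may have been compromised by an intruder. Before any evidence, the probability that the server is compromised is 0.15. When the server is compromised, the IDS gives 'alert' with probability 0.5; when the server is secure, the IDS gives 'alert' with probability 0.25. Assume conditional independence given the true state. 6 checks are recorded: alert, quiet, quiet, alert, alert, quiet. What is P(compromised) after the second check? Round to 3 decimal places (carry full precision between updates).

After 'alert': P(compromised) = 0.5·0.1500 / (0.5·0.1500 + 0.25·0.8500) ≈ 0.2609
After 'quiet': P(compromised) = 0.5·0.2609 / (0.5·0.2609 + 0.75·0.7391) ≈ 0.1905

0.190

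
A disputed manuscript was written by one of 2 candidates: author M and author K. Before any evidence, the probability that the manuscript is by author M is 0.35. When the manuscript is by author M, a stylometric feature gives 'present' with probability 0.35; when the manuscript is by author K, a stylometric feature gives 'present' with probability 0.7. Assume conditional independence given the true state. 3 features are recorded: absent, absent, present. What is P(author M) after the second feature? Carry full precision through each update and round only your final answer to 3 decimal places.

0.717

Apply Bayes' rule sequentially, carrying P(author M) forward.
After 'absent': P(author M) = 0.65·0.3500 / (0.65·0.3500 + 0.3·0.6500) ≈ 0.5385
After 'absent': P(author M) = 0.65·0.5385 / (0.65·0.5385 + 0.3·0.4615) ≈ 0.7165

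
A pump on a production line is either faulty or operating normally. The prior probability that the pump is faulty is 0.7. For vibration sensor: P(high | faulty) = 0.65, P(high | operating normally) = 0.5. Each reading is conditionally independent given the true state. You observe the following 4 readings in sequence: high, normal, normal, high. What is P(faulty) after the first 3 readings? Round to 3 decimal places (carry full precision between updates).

After 'high': P(faulty) = 0.65·0.7000 / (0.65·0.7000 + 0.5·0.3000) ≈ 0.7521
After 'normal': P(faulty) = 0.35·0.7521 / (0.35·0.7521 + 0.5·0.2479) ≈ 0.6798
After 'normal': P(faulty) = 0.35·0.6798 / (0.35·0.6798 + 0.5·0.3202) ≈ 0.5978

0.598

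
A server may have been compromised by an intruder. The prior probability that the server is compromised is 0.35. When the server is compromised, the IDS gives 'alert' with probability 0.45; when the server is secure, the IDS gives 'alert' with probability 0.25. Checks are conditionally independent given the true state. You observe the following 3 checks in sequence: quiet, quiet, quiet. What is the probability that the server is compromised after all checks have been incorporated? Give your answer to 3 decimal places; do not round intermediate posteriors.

0.175

After 'quiet': P(compromised) = 0.55·0.3500 / (0.55·0.3500 + 0.75·0.6500) ≈ 0.2831
After 'quiet': P(compromised) = 0.55·0.2831 / (0.55·0.2831 + 0.75·0.7169) ≈ 0.2245
After 'quiet': P(compromised) = 0.55·0.2245 / (0.55·0.2245 + 0.75·0.7755) ≈ 0.1752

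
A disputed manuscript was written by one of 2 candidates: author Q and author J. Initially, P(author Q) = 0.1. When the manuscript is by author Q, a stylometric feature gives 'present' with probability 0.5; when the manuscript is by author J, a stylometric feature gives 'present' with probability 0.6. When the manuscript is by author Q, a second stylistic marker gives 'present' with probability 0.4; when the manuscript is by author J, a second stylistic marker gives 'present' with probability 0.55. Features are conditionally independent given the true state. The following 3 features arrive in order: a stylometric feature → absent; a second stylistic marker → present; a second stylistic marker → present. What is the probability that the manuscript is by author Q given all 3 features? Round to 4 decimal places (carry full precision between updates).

0.0684

After a stylometric feature='absent': P(author Q) = 0.5·0.1000 / (0.5·0.1000 + 0.4·0.9000) ≈ 0.1220
After a second stylistic marker='present': P(author Q) = 0.4·0.1220 / (0.4·0.1220 + 0.55·0.8780) ≈ 0.0917
After a second stylistic marker='present': P(author Q) = 0.4·0.0917 / (0.4·0.0917 + 0.55·0.9083) ≈ 0.0684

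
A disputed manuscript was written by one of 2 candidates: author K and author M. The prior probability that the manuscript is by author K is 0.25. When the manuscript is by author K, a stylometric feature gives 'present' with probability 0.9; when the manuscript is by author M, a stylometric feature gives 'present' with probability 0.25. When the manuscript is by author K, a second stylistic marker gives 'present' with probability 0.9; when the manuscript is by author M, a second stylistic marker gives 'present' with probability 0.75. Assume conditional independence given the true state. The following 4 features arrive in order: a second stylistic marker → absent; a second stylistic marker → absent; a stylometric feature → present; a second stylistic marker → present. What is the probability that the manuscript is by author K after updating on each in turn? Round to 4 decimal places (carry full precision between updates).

After a second stylistic marker='absent': P(author K) = 0.1·0.2500 / (0.1·0.2500 + 0.25·0.7500) ≈ 0.1176
After a second stylistic marker='absent': P(author K) = 0.1·0.1176 / (0.1·0.1176 + 0.25·0.8824) ≈ 0.0506
After a stylometric feature='present': P(author K) = 0.9·0.0506 / (0.9·0.0506 + 0.25·0.9494) ≈ 0.1611
After a second stylistic marker='present': P(author K) = 0.9·0.1611 / (0.9·0.1611 + 0.75·0.8389) ≈ 0.1873

0.1873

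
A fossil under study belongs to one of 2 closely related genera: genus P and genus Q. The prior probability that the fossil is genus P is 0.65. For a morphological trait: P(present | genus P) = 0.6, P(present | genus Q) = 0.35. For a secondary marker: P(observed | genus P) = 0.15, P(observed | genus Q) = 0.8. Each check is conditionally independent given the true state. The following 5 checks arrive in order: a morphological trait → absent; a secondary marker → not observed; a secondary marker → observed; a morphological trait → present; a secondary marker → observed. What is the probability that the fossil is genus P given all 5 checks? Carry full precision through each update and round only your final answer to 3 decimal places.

0.226

Each posterior becomes the prior for the next update.
After a morphological trait='absent': P(genus P) = 0.4·0.6500 / (0.4·0.6500 + 0.65·0.3500) ≈ 0.5333
After a secondary marker='not observed': P(genus P) = 0.85·0.5333 / (0.85·0.5333 + 0.2·0.4667) ≈ 0.8293
After a secondary marker='observed': P(genus P) = 0.15·0.8293 / (0.15·0.8293 + 0.8·0.1707) ≈ 0.4766
After a morphological trait='present': P(genus P) = 0.6·0.4766 / (0.6·0.4766 + 0.35·0.5234) ≈ 0.6096
After a secondary marker='observed': P(genus P) = 0.15·0.6096 / (0.15·0.6096 + 0.8·0.3904) ≈ 0.2264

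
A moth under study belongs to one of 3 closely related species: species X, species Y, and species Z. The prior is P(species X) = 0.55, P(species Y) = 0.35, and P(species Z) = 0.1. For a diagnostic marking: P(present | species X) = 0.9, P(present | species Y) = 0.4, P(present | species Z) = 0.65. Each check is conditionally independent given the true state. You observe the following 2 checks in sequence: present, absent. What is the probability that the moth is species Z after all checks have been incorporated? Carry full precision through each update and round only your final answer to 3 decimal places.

0.146

After 'present': normaliser = 0.9·0.5500 + 0.4·0.3500 + 0.65·0.1000; P(species X) ≈ 0.7071, P(species Y) ≈ 0.2000, P(species Z) ≈ 0.0929
After 'absent': normaliser = 0.1·0.7071 + 0.6·0.2000 + 0.35·0.0929; P(species X) ≈ 0.3168, P(species Y) ≈ 0.5376, P(species Z) ≈ 0.1456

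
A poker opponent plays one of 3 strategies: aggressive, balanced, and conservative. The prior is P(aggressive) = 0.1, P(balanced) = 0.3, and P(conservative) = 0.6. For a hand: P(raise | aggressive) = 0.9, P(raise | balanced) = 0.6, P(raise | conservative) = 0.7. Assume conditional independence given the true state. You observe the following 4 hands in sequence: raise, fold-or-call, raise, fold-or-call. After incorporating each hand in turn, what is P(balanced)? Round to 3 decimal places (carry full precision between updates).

After 'raise': normaliser = 0.9·0.1000 + 0.6·0.3000 + 0.7·0.6000; P(aggressive) ≈ 0.1304, P(balanced) ≈ 0.2609, P(conservative) ≈ 0.6087
After 'fold-or-call': normaliser = 0.1·0.1304 + 0.4·0.2609 + 0.3·0.6087; P(aggressive) ≈ 0.0435, P(balanced) ≈ 0.3478, P(conservative) ≈ 0.6087
After 'raise': normaliser = 0.9·0.0435 + 0.6·0.3478 + 0.7·0.6087; P(aggressive) ≈ 0.0581, P(balanced) ≈ 0.3097, P(conservative) ≈ 0.6323
After 'fold-or-call': normaliser = 0.1·0.0581 + 0.4·0.3097 + 0.3·0.6323; P(aggressive) ≈ 0.0182, P(balanced) ≈ 0.3879, P(conservative) ≈ 0.5939

0.388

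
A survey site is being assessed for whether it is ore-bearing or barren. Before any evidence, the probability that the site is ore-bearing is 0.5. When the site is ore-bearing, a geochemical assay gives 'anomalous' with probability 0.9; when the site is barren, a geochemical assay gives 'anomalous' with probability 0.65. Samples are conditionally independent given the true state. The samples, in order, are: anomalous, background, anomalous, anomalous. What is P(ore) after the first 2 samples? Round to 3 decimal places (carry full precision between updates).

0.283

After 'anomalous': P(ore) = 0.9·0.5000 / (0.9·0.5000 + 0.65·0.5000) ≈ 0.5806
After 'background': P(ore) = 0.1·0.5806 / (0.1·0.5806 + 0.35·0.4194) ≈ 0.2835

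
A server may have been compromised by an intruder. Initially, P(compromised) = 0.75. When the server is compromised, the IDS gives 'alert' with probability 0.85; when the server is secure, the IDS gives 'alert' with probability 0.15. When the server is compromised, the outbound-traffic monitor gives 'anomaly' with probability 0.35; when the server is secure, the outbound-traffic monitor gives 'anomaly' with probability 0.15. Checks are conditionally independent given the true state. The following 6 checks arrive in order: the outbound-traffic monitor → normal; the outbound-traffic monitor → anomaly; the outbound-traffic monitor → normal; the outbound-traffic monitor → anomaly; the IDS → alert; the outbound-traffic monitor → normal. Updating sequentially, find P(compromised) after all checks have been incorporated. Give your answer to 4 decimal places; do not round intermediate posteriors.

0.9764

After the outbound-traffic monitor='normal': P(compromised) = 0.65·0.7500 / (0.65·0.7500 + 0.85·0.2500) ≈ 0.6964
After the outbound-traffic monitor='anomaly': P(compromised) = 0.35·0.6964 / (0.35·0.6964 + 0.15·0.3036) ≈ 0.8426
After the outbound-traffic monitor='normal': P(compromised) = 0.65·0.8426 / (0.65·0.8426 + 0.85·0.1574) ≈ 0.8037
After the outbound-traffic monitor='anomaly': P(compromised) = 0.35·0.8037 / (0.35·0.8037 + 0.15·0.1963) ≈ 0.9052
After the IDS='alert': P(compromised) = 0.85·0.9052 / (0.85·0.9052 + 0.15·0.0948) ≈ 0.9819
After the outbound-traffic monitor='normal': P(compromised) = 0.65·0.9819 / (0.65·0.9819 + 0.85·0.0181) ≈ 0.9764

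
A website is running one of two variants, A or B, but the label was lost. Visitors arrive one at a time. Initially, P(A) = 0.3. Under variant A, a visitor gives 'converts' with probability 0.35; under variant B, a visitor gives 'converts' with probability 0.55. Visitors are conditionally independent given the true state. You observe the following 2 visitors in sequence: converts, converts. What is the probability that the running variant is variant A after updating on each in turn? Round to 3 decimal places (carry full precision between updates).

After 'converts': P(A) = 0.35·0.3000 / (0.35·0.3000 + 0.55·0.7000) ≈ 0.2143
After 'converts': P(A) = 0.35·0.2143 / (0.35·0.2143 + 0.55·0.7857) ≈ 0.1479

0.148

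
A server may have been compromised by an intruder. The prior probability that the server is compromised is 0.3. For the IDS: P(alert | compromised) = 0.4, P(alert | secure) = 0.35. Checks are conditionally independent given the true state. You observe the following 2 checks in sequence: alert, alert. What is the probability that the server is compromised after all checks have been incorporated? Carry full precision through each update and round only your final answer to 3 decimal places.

Each posterior becomes the prior for the next update.
After 'alert': P(compromised) = 0.4·0.3000 / (0.4·0.3000 + 0.35·0.7000) ≈ 0.3288
After 'alert': P(compromised) = 0.4·0.3288 / (0.4·0.3288 + 0.35·0.6712) ≈ 0.3589

0.359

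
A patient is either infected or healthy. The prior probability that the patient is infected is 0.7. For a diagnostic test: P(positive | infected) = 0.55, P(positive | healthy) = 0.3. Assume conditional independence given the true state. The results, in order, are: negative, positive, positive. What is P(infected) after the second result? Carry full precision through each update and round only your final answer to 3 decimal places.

Apply Bayes' rule sequentially, carrying P(infected) forward.
After 'negative': P(infected) = 0.45·0.7000 / (0.45·0.7000 + 0.7·0.3000) ≈ 0.6000
After 'positive': P(infected) = 0.55·0.6000 / (0.55·0.6000 + 0.3·0.4000) ≈ 0.7333

0.733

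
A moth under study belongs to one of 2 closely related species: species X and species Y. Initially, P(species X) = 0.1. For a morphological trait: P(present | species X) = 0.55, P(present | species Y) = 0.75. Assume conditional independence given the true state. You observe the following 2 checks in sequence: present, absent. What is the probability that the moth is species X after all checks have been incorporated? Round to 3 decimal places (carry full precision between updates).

Apply Bayes' rule sequentially, carrying P(species X) forward.
After 'present': P(species X) = 0.55·0.1000 / (0.55·0.1000 + 0.75·0.9000) ≈ 0.0753
After 'absent': P(species X) = 0.45·0.0753 / (0.45·0.0753 + 0.25·0.9247) ≈ 0.1279

0.128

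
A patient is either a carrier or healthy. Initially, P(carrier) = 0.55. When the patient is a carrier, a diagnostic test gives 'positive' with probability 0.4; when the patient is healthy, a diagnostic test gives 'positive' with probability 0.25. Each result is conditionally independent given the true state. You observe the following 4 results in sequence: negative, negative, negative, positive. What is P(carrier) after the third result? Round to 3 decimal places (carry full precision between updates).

0.385

After 'negative': P(carrier) = 0.6·0.5500 / (0.6·0.5500 + 0.75·0.4500) ≈ 0.4944
After 'negative': P(carrier) = 0.6·0.4944 / (0.6·0.4944 + 0.75·0.5056) ≈ 0.4389
After 'negative': P(carrier) = 0.6·0.4389 / (0.6·0.4389 + 0.75·0.5611) ≈ 0.3849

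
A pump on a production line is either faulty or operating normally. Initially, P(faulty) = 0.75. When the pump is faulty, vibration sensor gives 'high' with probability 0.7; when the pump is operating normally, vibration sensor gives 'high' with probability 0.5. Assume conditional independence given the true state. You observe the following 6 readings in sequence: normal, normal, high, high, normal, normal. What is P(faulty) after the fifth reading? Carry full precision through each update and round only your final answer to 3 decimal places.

0.559

After 'normal': P(faulty) = 0.3·0.7500 / (0.3·0.7500 + 0.5·0.2500) ≈ 0.6429
After 'normal': P(faulty) = 0.3·0.6429 / (0.3·0.6429 + 0.5·0.3571) ≈ 0.5192
After 'high': P(faulty) = 0.7·0.5192 / (0.7·0.5192 + 0.5·0.4808) ≈ 0.6019
After 'high': P(faulty) = 0.7·0.6019 / (0.7·0.6019 + 0.5·0.3981) ≈ 0.6792
After 'normal': P(faulty) = 0.3·0.6792 / (0.3·0.6792 + 0.5·0.3208) ≈ 0.5595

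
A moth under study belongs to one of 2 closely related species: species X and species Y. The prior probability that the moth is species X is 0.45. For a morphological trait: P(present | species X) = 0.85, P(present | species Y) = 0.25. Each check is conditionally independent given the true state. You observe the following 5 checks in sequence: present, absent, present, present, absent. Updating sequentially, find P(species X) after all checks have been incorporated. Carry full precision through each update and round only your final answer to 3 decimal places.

After 'present': P(species X) = 0.85·0.4500 / (0.85·0.4500 + 0.25·0.5500) ≈ 0.7356
After 'absent': P(species X) = 0.15·0.7356 / (0.15·0.7356 + 0.75·0.2644) ≈ 0.3575
After 'present': P(species X) = 0.85·0.3575 / (0.85·0.3575 + 0.25·0.6425) ≈ 0.6542
After 'present': P(species X) = 0.85·0.6542 / (0.85·0.6542 + 0.25·0.3458) ≈ 0.8654
After 'absent': P(species X) = 0.15·0.8654 / (0.15·0.8654 + 0.75·0.1346) ≈ 0.5626

0.563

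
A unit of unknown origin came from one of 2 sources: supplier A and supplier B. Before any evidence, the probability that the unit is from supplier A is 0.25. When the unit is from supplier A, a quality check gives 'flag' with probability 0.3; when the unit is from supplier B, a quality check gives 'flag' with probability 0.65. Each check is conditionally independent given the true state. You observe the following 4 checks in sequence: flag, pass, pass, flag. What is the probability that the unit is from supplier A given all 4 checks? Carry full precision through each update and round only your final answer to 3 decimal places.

Each posterior becomes the prior for the next update.
After 'flag': P(supplier A) = 0.3·0.2500 / (0.3·0.2500 + 0.65·0.7500) ≈ 0.1333
After 'pass': P(supplier A) = 0.7·0.1333 / (0.7·0.1333 + 0.35·0.8667) ≈ 0.2353
After 'pass': P(supplier A) = 0.7·0.2353 / (0.7·0.2353 + 0.35·0.7647) ≈ 0.3810
After 'flag': P(supplier A) = 0.3·0.3810 / (0.3·0.3810 + 0.65·0.6190) ≈ 0.2212

0.221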